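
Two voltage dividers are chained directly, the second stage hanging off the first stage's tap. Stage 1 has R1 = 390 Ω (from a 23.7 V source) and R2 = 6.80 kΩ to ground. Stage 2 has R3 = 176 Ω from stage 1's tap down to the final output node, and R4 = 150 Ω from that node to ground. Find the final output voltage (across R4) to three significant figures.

V_out ≈ 4.84 V

Stage 2 presents R3+R4 = 326.0 Ω as a load on stage 1's tap.
Stage 1's lower leg becomes R2‖(R3+R4) = 311.1 Ω, so V_mid = 23.7 × 311.1/701.1 = 10.52 V.
Stage 2 is itself unloaded: V_out = V_mid × R4/(R3+R4) = 10.52 × 150/326.0 = 4.84 V.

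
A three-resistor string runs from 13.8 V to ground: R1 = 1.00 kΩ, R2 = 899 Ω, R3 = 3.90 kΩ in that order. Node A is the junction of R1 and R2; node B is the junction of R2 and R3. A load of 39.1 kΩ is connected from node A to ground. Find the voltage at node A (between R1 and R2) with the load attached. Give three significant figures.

Below node A the series string R2+R3 = 4799 Ω sits in parallel with the 39100 Ω load: 4274 Ω.
V_A = 13.8 × 4274/(1000 + 4274) = 11.2 V.

V ≈ 11.2 V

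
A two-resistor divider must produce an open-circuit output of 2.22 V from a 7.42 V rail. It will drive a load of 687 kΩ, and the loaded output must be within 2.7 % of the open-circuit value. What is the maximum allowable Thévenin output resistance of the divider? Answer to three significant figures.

R_th ≤ 19.1 kΩ

Loading drop = R_th/(R_th + R_L) ≤ 0.0270, so R_th ≤ R_L · ε/(1−ε) = 687 kΩ × 0.0270/0.9730 = 19.1 kΩ.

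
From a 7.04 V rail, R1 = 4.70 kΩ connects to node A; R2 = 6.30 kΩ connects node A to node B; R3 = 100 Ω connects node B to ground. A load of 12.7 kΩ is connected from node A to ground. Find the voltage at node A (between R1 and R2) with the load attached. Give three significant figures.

V ≈ 3.35 V

Below node A the series string R2+R3 = 6400 Ω sits in parallel with the 12700 Ω load: 4255 Ω.
V_A = 7.04 × 4255/(4700 + 4255) = 3.35 V.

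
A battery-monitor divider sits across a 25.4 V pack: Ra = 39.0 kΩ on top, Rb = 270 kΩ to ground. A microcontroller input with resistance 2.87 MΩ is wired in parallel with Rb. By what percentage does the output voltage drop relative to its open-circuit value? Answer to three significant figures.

1.17 %

The divider's output (Thévenin) resistance is Ra‖Rb = 34.08 kΩ.
Fractional drop under load = R_th/(R_th + R_L) = 34.08 / (34.08 + 2870) = 0.01173.
So the output falls by 1.17 %.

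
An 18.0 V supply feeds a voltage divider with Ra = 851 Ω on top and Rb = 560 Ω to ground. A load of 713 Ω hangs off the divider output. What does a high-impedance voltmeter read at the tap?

The load sits in parallel with Rb: Rb‖R_L = (560 × 713) / (560 + 713) = 313.7 Ω.
V_out = 18.0 × 313.7 / (851 + 313.7) = 18.0 × 313.7/1165 = 4.85 V.
(Unloaded it would have been 7.14 V.)

V_out ≈ 4.85 V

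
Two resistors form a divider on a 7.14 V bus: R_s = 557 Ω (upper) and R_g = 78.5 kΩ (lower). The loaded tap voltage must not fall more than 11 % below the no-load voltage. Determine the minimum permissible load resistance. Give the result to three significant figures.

Output resistance R_th = R_s‖R_g = (557 × 78500)/79060 = 553.1 Ω.
The fractional drop is R_th/(R_th + R_L); requiring this ≤ 0.110 gives R_L ≥ R_th(1/0.110 − 1) = 553.1 × 8.091 = 4.47 kΩ.

R_L(min) ≈ 4.47 kΩ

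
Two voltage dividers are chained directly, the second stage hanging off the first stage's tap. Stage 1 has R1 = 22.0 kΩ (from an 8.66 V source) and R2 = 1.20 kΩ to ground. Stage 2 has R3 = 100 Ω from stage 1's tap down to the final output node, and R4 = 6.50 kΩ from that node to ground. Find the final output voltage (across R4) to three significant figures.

Stage 2 presents R3+R4 = 6600 Ω as a load on stage 1's tap.
Stage 1's lower leg becomes R2‖(R3+R4) = 1015 Ω, so V_mid = 8.66 × 1015/23020 = 0.3821 V.
Stage 2 is itself unloaded: V_out = V_mid × R4/(R3+R4) = 0.3821 × 6500/6600 = 0.376 V.

V_out ≈ 0.376 V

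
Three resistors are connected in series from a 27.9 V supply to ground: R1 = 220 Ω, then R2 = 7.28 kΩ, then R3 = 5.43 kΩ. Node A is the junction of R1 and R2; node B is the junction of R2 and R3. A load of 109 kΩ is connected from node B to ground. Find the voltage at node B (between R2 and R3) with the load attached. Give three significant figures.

At node B, R3 is in parallel with the load: R3‖R_L = 5172 Ω.
Below node A the resistance is R2 + (R3‖R_L) = 12450 Ω, so V_A = 27.9 × 12450/12670 = 27.42 V.
Then V_B = V_A × (R3‖R_L)/(R2 + R3‖R_L) = 27.42 × 5172/12450 = 11.4 V.

V ≈ 11.4 V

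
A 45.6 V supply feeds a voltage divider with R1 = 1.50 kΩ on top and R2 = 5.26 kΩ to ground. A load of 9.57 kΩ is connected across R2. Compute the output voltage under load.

The load sits in parallel with R2: R2‖R_L = (5.26 × 9.57) / (5.26 + 9.57) = 3.394 kΩ.
V_out = 45.6 × 3.394 / (1.50 + 3.394) = 45.6 × 3.394/4.894 = 31.6 V.
(Unloaded it would have been 35.5 V.)

V_out ≈ 31.6 V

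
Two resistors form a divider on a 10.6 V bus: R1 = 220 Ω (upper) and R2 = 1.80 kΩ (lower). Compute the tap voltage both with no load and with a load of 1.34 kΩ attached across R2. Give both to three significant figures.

Open-circuit: V = 10.6 × 1800/(220 + 1800) = 9.45 V.
With the load, R2 becomes R2‖R_L = 768.2 Ω, so V = 10.6 × 768.2/988.2 = 8.24 V.

Unloaded: 9.45 V; loaded: 8.24 V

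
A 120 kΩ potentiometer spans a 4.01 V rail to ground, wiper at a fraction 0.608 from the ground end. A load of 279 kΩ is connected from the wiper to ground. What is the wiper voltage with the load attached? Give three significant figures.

V ≈ 2.21 V

The wiper splits the pot into (1−α)R = 47.04 kΩ above and αR = 72.96 kΩ below.
Lower section ‖ load = 57.84 kΩ.
V_wiper = 4.01 × 57.84/(47.04 + 57.84) = 2.21 V.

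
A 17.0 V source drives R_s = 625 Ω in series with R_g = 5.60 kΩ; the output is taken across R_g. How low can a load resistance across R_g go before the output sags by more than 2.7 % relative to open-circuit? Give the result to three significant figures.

Output resistance R_th = R_s‖R_g = (625 × 5600)/6225 = 562.2 Ω.
The fractional drop is R_th/(R_th + R_L); requiring this ≤ 0.0270 gives R_L ≥ R_th(1/0.0270 − 1) = 562.2 × 36.04 = 20.3 kΩ.

R_L(min) ≈ 20.3 kΩ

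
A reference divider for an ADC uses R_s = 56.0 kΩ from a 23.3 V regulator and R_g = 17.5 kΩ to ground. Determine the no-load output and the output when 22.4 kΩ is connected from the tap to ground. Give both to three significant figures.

Open-circuit: V = 23.3 × 17.5/(56.0 + 17.5) = 5.55 V.
With the load, R_g becomes R_g‖R_L = 9.825 kΩ, so V = 23.3 × 9.825/65.82 = 3.48 V.

Unloaded: 5.55 V; loaded: 3.48 V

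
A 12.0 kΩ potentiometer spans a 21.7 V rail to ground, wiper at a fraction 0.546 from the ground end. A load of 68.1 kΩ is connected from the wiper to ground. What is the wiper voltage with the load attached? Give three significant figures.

V ≈ 11.4 V

The wiper splits the pot into (1−α)R = 5.448 kΩ above and αR = 6.552 kΩ below.
Lower section ‖ load = 5.977 kΩ.
V_wiper = 21.7 × 5.977/(5.448 + 5.977) = 11.4 V.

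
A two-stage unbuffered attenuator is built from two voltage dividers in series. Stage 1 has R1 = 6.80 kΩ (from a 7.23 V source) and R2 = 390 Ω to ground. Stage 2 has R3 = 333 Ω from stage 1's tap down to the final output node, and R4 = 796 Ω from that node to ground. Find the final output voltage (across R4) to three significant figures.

Stage 2 presents R3+R4 = 1129 Ω as a load on stage 1's tap.
Stage 1's lower leg becomes R2‖(R3+R4) = 289.9 Ω, so V_mid = 7.23 × 289.9/7090 = 0.2956 V.
Stage 2 is itself unloaded: V_out = V_mid × R4/(R3+R4) = 0.2956 × 796/1129 = 0.208 V.

V_out ≈ 0.208 V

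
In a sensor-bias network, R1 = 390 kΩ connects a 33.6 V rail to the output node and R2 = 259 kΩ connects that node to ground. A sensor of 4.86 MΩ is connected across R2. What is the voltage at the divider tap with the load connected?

The load sits in parallel with R2: R2‖R_L = (259 × 4860) / (259 + 4860) = 245.9 kΩ.
V_out = 33.6 × 245.9 / (390 + 245.9) = 33.6 × 245.9/635.9 = 13.0 V.
(Unloaded it would have been 13.4 V.)

V_out ≈ 13.0 V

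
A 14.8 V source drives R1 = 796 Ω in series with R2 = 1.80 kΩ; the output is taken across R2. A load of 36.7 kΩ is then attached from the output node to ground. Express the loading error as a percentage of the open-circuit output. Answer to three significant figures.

1.48 %

The divider's output (Thévenin) resistance is R1‖R2 = 551.9 Ω.
Fractional drop under load = R_th/(R_th + R_L) = 551.9 / (551.9 + 36700) = 0.01482.
So the output falls by 1.48 %.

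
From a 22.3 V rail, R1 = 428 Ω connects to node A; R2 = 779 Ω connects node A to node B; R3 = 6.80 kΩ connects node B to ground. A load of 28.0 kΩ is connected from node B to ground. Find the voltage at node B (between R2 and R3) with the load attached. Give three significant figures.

V ≈ 18.3 V

At node B, R3 is in parallel with the load: R3‖R_L = 5471 Ω.
Below node A the resistance is R2 + (R3‖R_L) = 6250 Ω, so V_A = 22.3 × 6250/6678 = 20.87 V.
Then V_B = V_A × (R3‖R_L)/(R2 + R3‖R_L) = 20.87 × 5471/6250 = 18.3 V.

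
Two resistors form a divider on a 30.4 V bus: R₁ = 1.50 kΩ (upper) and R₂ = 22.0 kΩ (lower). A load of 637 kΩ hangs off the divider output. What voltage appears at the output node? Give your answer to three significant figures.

The load sits in parallel with R₂: R₂‖R_L = (22.0 × 637) / (22.0 + 637) = 21.27 kΩ.
V_out = 30.4 × 21.27 / (1.50 + 21.27) = 30.4 × 21.27/22.77 = 28.4 V.

V_out ≈ 28.4 V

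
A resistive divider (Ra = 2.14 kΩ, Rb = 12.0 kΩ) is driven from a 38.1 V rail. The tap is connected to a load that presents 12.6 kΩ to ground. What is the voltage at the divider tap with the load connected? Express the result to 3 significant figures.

V_out ≈ 28.3 V

The load sits in parallel with Rb: Rb‖R_L = (12.0 × 12.6) / (12.0 + 12.6) = 6.146 kΩ.
V_out = 38.1 × 6.146 / (2.14 + 6.146) = 38.1 × 6.146/8.286 = 28.3 V.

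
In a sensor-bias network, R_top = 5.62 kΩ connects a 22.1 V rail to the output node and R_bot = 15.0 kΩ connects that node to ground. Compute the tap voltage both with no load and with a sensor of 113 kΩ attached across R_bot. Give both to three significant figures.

Unloaded: 16.1 V; loaded: 15.5 V

Open-circuit: V = 22.1 × 15.0/(5.62 + 15.0) = 16.1 V.
With the load, R_bot becomes R_bot‖R_L = 13.24 kΩ, so V = 22.1 × 13.24/18.86 = 15.5 V.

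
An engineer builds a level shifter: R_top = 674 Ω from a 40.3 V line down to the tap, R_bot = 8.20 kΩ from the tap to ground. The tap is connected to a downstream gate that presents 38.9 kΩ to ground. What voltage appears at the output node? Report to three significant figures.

V_out ≈ 36.7 V

The load sits in parallel with R_bot: R_bot‖R_L = (8200 × 38900) / (8200 + 38900) = 6772 Ω.
V_out = 40.3 × 6772 / (674 + 6772) = 40.3 × 6772/7446 = 36.7 V.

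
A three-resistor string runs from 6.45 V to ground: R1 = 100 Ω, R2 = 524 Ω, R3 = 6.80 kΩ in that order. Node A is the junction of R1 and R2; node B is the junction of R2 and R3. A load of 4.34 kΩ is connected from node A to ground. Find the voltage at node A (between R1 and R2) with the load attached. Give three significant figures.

Below node A the series string R2+R3 = 7324 Ω sits in parallel with the 4340 Ω load: 2725 Ω.
V_A = 6.45 × 2725/(100 + 2725) = 6.22 V.

V ≈ 6.22 V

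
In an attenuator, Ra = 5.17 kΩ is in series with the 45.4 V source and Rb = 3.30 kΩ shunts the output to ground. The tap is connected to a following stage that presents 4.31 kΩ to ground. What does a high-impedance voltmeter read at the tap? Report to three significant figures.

V_out ≈ 12.1 V

The load sits in parallel with Rb: Rb‖R_L = (3.30 × 4.31) / (3.30 + 4.31) = 1.869 kΩ.
V_out = 45.4 × 1.869 / (5.17 + 1.869) = 45.4 × 1.869/7.039 = 12.1 V.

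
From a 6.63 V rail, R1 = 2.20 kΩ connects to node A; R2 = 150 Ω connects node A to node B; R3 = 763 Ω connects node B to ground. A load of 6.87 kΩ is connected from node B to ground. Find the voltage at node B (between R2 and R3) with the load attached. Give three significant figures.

At node B, R3 is in parallel with the load: R3‖R_L = 686.7 Ω.
Below node A the resistance is R2 + (R3‖R_L) = 836.7 Ω, so V_A = 6.63 × 836.7/3037 = 1.827 V.
Then V_B = V_A × (R3‖R_L)/(R2 + R3‖R_L) = 1.827 × 686.7/836.7 = 1.50 V.

V ≈ 1.50 V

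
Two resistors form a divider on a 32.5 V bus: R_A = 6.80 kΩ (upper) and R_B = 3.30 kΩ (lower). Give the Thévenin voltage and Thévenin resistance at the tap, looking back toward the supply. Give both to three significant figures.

V_th = 10.6 V, R_th = 2.22 kΩ

V_th is the open-circuit tap voltage: 32.5 × 3.30/(6.80 + 3.30) = 10.6 V.
With the supply zeroed, R_A and R_B appear in parallel from the tap: R_th = R_A‖R_B = (6.80 × 3.30)/10.10 = 2.22 kΩ.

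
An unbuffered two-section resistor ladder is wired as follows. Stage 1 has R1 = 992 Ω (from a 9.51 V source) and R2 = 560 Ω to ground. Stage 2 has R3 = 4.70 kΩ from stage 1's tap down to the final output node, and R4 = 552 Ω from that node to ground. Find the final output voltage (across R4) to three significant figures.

Stage 2 presents R3+R4 = 5252 Ω as a load on stage 1's tap.
Stage 1's lower leg becomes R2‖(R3+R4) = 506.0 Ω, so V_mid = 9.51 × 506.0/1498 = 3.213 V.
Stage 2 is itself unloaded: V_out = V_mid × R4/(R3+R4) = 3.213 × 552/5252 = 0.338 V.

V_out ≈ 0.338 V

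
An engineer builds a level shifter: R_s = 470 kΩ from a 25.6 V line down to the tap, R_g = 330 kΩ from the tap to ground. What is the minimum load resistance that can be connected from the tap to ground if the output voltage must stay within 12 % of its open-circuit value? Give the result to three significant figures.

Output resistance R_th = R_s‖R_g = (470 × 330)/800.0 = 193.9 kΩ.
The fractional drop is R_th/(R_th + R_L); requiring this ≤ 0.120 gives R_L ≥ R_th(1/0.120 − 1) = 193.9 × 7.333 = 1.42 MΩ.

R_L(min) ≈ 1.42 MΩ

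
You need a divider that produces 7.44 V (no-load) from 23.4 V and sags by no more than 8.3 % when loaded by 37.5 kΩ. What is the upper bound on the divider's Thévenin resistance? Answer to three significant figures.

Loading drop = R_th/(R_th + R_L) ≤ 0.0830, so R_th ≤ R_L · ε/(1−ε) = 37.5 kΩ × 0.0830/0.9170 = 3.39 kΩ.
(Any R1, R2 with R2/(R1+R2) = 0.318 and R1‖R2 ≤ 3.39 kΩ will meet the spec.)

R_th ≤ 3.39 kΩ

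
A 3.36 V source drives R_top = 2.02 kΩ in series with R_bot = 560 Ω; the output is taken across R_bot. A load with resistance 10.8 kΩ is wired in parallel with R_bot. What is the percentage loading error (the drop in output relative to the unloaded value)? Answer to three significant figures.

3.90 %

The divider's output (Thévenin) resistance is R_top‖R_bot = 438.4 Ω.
Fractional drop under load = R_th/(R_th + R_L) = 438.4 / (438.4 + 10800) = 0.03901.
So the output falls by 3.90 %.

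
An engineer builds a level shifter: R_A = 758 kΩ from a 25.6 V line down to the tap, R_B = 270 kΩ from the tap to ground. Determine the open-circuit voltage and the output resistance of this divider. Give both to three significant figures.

V_th is the open-circuit tap voltage: 25.6 × 270/(758 + 270) = 6.72 V.
With the supply zeroed, R_A and R_B appear in parallel from the tap: R_th = R_A‖R_B = (758 × 270)/1028 = 199 kΩ.

V_th = 6.72 V, R_th = 199 kΩ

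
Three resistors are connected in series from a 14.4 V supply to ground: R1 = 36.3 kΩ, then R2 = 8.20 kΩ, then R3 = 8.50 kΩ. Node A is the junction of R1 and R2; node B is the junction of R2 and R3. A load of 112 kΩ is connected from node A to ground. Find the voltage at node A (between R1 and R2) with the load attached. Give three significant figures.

V ≈ 4.12 V

Below node A the series string R2+R3 = 16.70 kΩ sits in parallel with the 112 kΩ load: 14.53 kΩ.
V_A = 14.4 × 14.53/(36.3 + 14.53) = 4.12 V.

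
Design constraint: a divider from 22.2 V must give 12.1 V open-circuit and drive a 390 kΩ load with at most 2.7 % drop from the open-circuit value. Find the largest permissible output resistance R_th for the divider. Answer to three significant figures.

Loading drop = R_th/(R_th + R_L) ≤ 0.0270, so R_th ≤ R_L · ε/(1−ε) = 390 kΩ × 0.0270/0.9730 = 10.8 kΩ.

R_th ≤ 10.8 kΩ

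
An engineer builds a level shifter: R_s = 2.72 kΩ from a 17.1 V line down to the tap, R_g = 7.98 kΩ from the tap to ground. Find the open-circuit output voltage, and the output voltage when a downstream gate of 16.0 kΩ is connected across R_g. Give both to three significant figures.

Open-circuit: V = 17.1 × 7.98/(2.72 + 7.98) = 12.8 V.
With the load, R_g becomes R_g‖R_L = 5.324 kΩ, so V = 17.1 × 5.324/8.044 = 11.3 V.

Unloaded: 12.8 V; loaded: 11.3 V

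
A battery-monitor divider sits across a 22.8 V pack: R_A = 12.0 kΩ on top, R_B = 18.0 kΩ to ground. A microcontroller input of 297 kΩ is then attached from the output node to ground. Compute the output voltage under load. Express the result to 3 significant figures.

The load sits in parallel with R_B: R_B‖R_L = (18.0 × 297) / (18.0 + 297) = 16.97 kΩ.
V_out = 22.8 × 16.97 / (12.0 + 16.97) = 22.8 × 16.97/28.97 = 13.4 V.
(Unloaded it would have been 13.7 V.)

V_out ≈ 13.4 V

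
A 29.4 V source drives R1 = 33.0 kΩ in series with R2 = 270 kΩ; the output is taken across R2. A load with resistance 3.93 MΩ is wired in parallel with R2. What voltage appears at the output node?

The load sits in parallel with R2: R2‖R_L = (270 × 3930) / (270 + 3930) = 252.6 kΩ.
V_out = 29.4 × 252.6 / (33.0 + 252.6) = 29.4 × 252.6/285.6 = 26.0 V.

V_out ≈ 26.0 V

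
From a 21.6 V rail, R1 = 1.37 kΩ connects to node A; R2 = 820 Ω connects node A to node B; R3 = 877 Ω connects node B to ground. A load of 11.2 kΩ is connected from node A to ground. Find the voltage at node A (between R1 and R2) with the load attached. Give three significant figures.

V ≈ 11.2 V

Below node A the series string R2+R3 = 1697 Ω sits in parallel with the 11200 Ω load: 1474 Ω.
V_A = 21.6 × 1474/(1370 + 1474) = 11.2 V.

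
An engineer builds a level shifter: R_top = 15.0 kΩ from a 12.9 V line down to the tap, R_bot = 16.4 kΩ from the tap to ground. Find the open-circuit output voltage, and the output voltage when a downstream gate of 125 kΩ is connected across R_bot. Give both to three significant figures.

Unloaded: 6.74 V; loaded: 6.34 V

Open-circuit: V = 12.9 × 16.4/(15.0 + 16.4) = 6.74 V.
With the load, R_bot becomes R_bot‖R_L = 14.50 kΩ, so V = 12.9 × 14.50/29.50 = 6.34 V.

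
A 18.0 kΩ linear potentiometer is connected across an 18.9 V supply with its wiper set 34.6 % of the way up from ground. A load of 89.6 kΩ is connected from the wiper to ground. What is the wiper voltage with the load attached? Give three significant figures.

V ≈ 6.26 V

The wiper splits the pot into (1−α)R = 11.77 kΩ above and αR = 6.228 kΩ below.
Lower section ‖ load = 5.823 kΩ.
V_wiper = 18.9 × 5.823/(11.77 + 5.823) = 6.26 V.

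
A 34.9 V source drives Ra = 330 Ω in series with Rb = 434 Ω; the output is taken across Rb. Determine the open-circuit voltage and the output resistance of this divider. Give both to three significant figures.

V_th = 19.8 V, R_th = 187 Ω

V_th is the open-circuit tap voltage: 34.9 × 434/(330 + 434) = 19.8 V.
With the supply zeroed, Ra and Rb appear in parallel from the tap: R_th = Ra‖Rb = (330 × 434)/764.0 = 187 Ω.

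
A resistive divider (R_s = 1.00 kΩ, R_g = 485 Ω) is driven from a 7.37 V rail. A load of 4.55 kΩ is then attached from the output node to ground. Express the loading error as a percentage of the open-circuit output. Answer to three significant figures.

The divider's output (Thévenin) resistance is R_s‖R_g = 326.6 Ω.
Fractional drop under load = R_th/(R_th + R_L) = 326.6 / (326.6 + 4550) = 0.06697.
So the output falls by 6.70 %.

6.70 %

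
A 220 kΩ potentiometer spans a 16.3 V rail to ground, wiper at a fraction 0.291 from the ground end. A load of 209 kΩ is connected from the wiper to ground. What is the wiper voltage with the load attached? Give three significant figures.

The wiper splits the pot into (1−α)R = 156.0 kΩ above and αR = 64.02 kΩ below.
Lower section ‖ load = 49.01 kΩ.
V_wiper = 16.3 × 49.01/(156.0 + 49.01) = 3.90 V.

V ≈ 3.90 V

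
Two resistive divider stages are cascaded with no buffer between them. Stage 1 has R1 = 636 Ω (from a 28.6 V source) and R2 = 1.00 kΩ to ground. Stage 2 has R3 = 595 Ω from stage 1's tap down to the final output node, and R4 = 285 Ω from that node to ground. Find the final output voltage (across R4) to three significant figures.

Stage 2 presents R3+R4 = 880.0 Ω as a load on stage 1's tap.
Stage 1's lower leg becomes R2‖(R3+R4) = 468.1 Ω, so V_mid = 28.6 × 468.1/1104 = 12.13 V.
Stage 2 is itself unloaded: V_out = V_mid × R4/(R3+R4) = 12.13 × 285/880.0 = 3.93 V.

V_out ≈ 3.93 V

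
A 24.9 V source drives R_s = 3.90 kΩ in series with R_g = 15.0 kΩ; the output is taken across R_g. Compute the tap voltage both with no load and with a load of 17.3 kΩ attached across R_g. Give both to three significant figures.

Open-circuit: V = 24.9 × 15.0/(3.90 + 15.0) = 19.8 V.
With the load, R_g becomes R_g‖R_L = 8.034 kΩ, so V = 24.9 × 8.034/11.93 = 16.8 V.

Unloaded: 19.8 V; loaded: 16.8 V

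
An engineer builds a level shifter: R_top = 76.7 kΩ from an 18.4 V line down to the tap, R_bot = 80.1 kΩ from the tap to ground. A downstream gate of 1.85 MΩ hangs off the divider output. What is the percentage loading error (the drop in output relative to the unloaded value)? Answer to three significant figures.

The divider's output (Thévenin) resistance is R_top‖R_bot = 39.18 kΩ.
Fractional drop under load = R_th/(R_th + R_L) = 39.18 / (39.18 + 1850) = 0.02074.
So the output falls by 2.07 %.

2.07 %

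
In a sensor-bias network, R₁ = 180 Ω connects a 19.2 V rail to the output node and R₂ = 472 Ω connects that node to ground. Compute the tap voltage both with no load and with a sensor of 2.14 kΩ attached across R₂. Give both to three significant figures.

Open-circuit: V = 19.2 × 472/(180 + 472) = 13.9 V.
With the load, R₂ becomes R₂‖R_L = 386.7 Ω, so V = 19.2 × 386.7/566.7 = 13.1 V.

Unloaded: 13.9 V; loaded: 13.1 V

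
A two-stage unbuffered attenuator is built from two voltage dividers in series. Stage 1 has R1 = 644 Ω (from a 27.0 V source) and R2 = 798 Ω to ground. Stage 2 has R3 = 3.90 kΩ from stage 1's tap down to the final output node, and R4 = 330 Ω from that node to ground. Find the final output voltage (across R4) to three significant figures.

V_out ≈ 1.08 V

Stage 2 presents R3+R4 = 4230 Ω as a load on stage 1's tap.
Stage 1's lower leg becomes R2‖(R3+R4) = 671.3 Ω, so V_mid = 27.0 × 671.3/1315 = 13.78 V.
Stage 2 is itself unloaded: V_out = V_mid × R4/(R3+R4) = 13.78 × 330/4230 = 1.08 V.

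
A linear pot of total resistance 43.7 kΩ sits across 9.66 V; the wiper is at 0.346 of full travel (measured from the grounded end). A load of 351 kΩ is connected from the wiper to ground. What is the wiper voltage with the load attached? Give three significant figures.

The wiper splits the pot into (1−α)R = 28.58 kΩ above and αR = 15.12 kΩ below.
Lower section ‖ load = 14.50 kΩ.
V_wiper = 9.66 × 14.50/(28.58 + 14.50) = 3.25 V.

V ≈ 3.25 V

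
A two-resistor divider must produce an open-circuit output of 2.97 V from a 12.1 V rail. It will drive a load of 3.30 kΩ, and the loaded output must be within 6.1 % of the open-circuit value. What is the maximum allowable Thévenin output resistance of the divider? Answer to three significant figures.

R_th ≤ 214 Ω

Loading drop = R_th/(R_th + R_L) ≤ 0.0610, so R_th ≤ R_L · ε/(1−ε) = 3.30 kΩ × 0.0610/0.9390 = 214 Ω.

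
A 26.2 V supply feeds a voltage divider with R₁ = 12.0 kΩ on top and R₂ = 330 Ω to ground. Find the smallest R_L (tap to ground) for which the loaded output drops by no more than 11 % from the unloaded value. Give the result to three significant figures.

R_L(min) ≈ 2.60 kΩ

Output resistance R_th = R₁‖R₂ = (12000 × 330)/12330 = 321.2 Ω.
The fractional drop is R_th/(R_th + R_L); requiring this ≤ 0.110 gives R_L ≥ R_th(1/0.110 − 1) = 321.2 × 8.091 = 2.60 kΩ.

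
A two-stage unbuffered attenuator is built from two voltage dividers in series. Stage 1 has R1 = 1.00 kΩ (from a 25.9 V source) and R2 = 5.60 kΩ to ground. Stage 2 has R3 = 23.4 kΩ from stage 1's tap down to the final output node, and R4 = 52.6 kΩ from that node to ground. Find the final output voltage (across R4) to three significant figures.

V_out ≈ 15.0 V

Stage 2 presents R3+R4 = 76.00 kΩ as a load on stage 1's tap.
Stage 1's lower leg becomes R2‖(R3+R4) = 5.216 kΩ, so V_mid = 25.9 × 5.216/6.216 = 21.73 V.
Stage 2 is itself unloaded: V_out = V_mid × R4/(R3+R4) = 21.73 × 52.6/76.00 = 15.0 V.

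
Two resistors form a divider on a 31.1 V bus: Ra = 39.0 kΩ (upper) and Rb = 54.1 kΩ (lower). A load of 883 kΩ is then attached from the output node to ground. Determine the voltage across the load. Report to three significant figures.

V_out ≈ 17.6 V

The load sits in parallel with Rb: Rb‖R_L = (54.1 × 883) / (54.1 + 883) = 50.98 kΩ.
V_out = 31.1 × 50.98 / (39.0 + 50.98) = 31.1 × 50.98/89.98 = 17.6 V.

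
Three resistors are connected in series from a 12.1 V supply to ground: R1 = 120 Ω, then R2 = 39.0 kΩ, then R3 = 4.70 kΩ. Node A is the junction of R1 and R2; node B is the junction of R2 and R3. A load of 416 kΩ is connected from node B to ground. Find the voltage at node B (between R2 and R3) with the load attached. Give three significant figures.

At node B, R3 is in parallel with the load: R3‖R_L = 4647 Ω.
Below node A the resistance is R2 + (R3‖R_L) = 43650 Ω, so V_A = 12.1 × 43650/43770 = 12.07 V.
Then V_B = V_A × (R3‖R_L)/(R2 + R3‖R_L) = 12.07 × 4647/43650 = 1.28 V.

V ≈ 1.28 V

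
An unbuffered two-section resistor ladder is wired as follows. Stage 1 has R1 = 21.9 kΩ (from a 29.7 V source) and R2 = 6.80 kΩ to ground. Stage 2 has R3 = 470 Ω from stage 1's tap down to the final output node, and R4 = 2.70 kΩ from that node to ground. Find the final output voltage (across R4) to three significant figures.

V_out ≈ 2.27 V

Stage 2 presents R3+R4 = 3170 Ω as a load on stage 1's tap.
Stage 1's lower leg becomes R2‖(R3+R4) = 2162 Ω, so V_mid = 29.7 × 2162/24060 = 2.669 V.
Stage 2 is itself unloaded: V_out = V_mid × R4/(R3+R4) = 2.669 × 2700/3170 = 2.27 V.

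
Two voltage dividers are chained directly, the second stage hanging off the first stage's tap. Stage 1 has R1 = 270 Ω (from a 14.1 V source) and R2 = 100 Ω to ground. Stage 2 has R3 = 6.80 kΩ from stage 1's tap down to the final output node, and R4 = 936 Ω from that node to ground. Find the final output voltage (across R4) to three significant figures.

V_out ≈ 0.457 V

Stage 2 presents R3+R4 = 7736 Ω as a load on stage 1's tap.
Stage 1's lower leg becomes R2‖(R3+R4) = 98.72 Ω, so V_mid = 14.1 × 98.72/368.7 = 3.775 V.
Stage 2 is itself unloaded: V_out = V_mid × R4/(R3+R4) = 3.775 × 936/7736 = 0.457 V.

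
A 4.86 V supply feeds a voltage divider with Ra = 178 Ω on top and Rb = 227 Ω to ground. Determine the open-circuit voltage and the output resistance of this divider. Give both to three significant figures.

V_th is the open-circuit tap voltage: 4.86 × 227/(178 + 227) = 2.72 V.
With the supply zeroed, Ra and Rb appear in parallel from the tap: R_th = Ra‖Rb = (178 × 227)/405.0 = 99.8 Ω.

V_th = 2.72 V, R_th = 99.8 Ω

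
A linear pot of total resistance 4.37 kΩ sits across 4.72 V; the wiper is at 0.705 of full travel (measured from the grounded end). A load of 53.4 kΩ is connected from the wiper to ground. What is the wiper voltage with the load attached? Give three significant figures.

The wiper splits the pot into (1−α)R = 1.289 kΩ above and αR = 3.081 kΩ below.
Lower section ‖ load = 2.913 kΩ.
V_wiper = 4.72 × 2.913/(1.289 + 2.913) = 3.27 V.

V ≈ 3.27 V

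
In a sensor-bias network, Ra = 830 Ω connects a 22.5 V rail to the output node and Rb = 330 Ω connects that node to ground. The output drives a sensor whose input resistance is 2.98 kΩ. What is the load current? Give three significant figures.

Rb‖R_L = 297.1 Ω; V_out = 22.5 × 297.1/1127 = 5.931 V.
I_L = V_out / R_L = 5.931 / 2.98 kΩ = 1.99 mA.

I_L ≈ 1.99 mA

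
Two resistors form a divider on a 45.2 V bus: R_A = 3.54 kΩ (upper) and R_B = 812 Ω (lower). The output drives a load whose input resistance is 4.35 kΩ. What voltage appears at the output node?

The load sits in parallel with R_B: R_B‖R_L = (812 × 4350) / (812 + 4350) = 684.3 Ω.
V_out = 45.2 × 684.3 / (3540 + 684.3) = 45.2 × 684.3/4224 = 7.32 V.
(Unloaded it would have been 8.43 V.)

V_out ≈ 7.32 V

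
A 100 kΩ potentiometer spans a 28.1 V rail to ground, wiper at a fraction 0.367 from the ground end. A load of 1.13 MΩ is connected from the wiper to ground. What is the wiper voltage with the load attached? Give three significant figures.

V ≈ 10.1 V

The wiper splits the pot into (1−α)R = 63.30 kΩ above and αR = 36.70 kΩ below.
Lower section ‖ load = 35.55 kΩ.
V_wiper = 28.1 × 35.55/(63.30 + 35.55) = 10.1 V.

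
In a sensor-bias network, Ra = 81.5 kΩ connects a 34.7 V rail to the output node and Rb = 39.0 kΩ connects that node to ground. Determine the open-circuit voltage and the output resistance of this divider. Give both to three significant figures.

V_th is the open-circuit tap voltage: 34.7 × 39.0/(81.5 + 39.0) = 11.2 V.
With the supply zeroed, Ra and Rb appear in parallel from the tap: R_th = Ra‖Rb = (81.5 × 39.0)/120.5 = 26.4 kΩ.

V_th = 11.2 V, R_th = 26.4 kΩ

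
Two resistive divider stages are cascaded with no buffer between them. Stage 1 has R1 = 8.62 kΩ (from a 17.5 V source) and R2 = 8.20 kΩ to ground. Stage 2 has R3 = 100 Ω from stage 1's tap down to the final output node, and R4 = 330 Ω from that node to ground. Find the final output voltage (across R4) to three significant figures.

V_out ≈ 0.608 V

Stage 2 presents R3+R4 = 430.0 Ω as a load on stage 1's tap.
Stage 1's lower leg becomes R2‖(R3+R4) = 408.6 Ω, so V_mid = 17.5 × 408.6/9029 = 0.7919 V.
Stage 2 is itself unloaded: V_out = V_mid × R4/(R3+R4) = 0.7919 × 330/430.0 = 0.608 V.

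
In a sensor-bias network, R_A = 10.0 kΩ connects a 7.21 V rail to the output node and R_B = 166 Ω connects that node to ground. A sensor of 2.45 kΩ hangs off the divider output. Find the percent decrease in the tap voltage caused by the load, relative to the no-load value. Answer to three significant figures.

The divider's output (Thévenin) resistance is R_A‖R_B = 163.3 Ω.
Fractional drop under load = R_th/(R_th + R_L) = 163.3 / (163.3 + 2450) = 0.06248.
So the output falls by 6.25 %.

6.25 %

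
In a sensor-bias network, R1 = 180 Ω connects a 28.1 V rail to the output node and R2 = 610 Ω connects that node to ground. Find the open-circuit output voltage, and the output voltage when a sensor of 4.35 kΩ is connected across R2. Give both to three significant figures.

Open-circuit: V = 28.1 × 610/(180 + 610) = 21.7 V.
With the load, R2 becomes R2‖R_L = 535.0 Ω, so V = 28.1 × 535.0/715.0 = 21.0 V.

Unloaded: 21.7 V; loaded: 21.0 V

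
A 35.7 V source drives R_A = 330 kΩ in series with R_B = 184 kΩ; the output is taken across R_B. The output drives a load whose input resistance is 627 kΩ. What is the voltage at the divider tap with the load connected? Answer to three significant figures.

V_out ≈ 10.8 V

The load sits in parallel with R_B: R_B‖R_L = (184 × 627) / (184 + 627) = 142.3 kΩ.
V_out = 35.7 × 142.3 / (330 + 142.3) = 35.7 × 142.3/472.3 = 10.8 V.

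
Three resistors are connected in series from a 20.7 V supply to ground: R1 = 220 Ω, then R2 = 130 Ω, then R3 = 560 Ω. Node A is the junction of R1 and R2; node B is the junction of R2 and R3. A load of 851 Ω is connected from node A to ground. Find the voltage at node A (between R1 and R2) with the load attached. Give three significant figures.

V ≈ 13.1 V

Below node A the series string R2+R3 = 690.0 Ω sits in parallel with the 851 Ω load: 381.0 Ω.
V_A = 20.7 × 381.0/(220 + 381.0) = 13.1 V.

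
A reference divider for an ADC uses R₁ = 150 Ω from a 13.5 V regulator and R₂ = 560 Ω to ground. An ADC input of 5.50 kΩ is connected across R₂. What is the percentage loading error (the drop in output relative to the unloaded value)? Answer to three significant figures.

The divider's output (Thévenin) resistance is R₁‖R₂ = 118.3 Ω.
Fractional drop under load = R_th/(R_th + R_L) = 118.3 / (118.3 + 5500) = 0.02106.
So the output falls by 2.11 %.

2.11 %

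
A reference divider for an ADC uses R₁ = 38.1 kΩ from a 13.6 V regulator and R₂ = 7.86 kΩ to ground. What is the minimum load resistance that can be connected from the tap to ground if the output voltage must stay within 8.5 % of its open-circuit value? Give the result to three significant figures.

R_L(min) ≈ 70.1 kΩ

Output resistance R_th = R₁‖R₂ = (38.1 × 7.86)/45.96 = 6.516 kΩ.
The fractional drop is R_th/(R_th + R_L); requiring this ≤ 0.0850 gives R_L ≥ R_th(1/0.0850 − 1) = 6.516 × 10.76 = 70.1 kΩ.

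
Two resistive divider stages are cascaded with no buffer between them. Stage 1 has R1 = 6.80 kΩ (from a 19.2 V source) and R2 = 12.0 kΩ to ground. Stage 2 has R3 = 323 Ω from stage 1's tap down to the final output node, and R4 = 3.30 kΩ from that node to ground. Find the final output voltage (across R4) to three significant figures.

Stage 2 presents R3+R4 = 3623 Ω as a load on stage 1's tap.
Stage 1's lower leg becomes R2‖(R3+R4) = 2783 Ω, so V_mid = 19.2 × 2783/9583 = 5.576 V.
Stage 2 is itself unloaded: V_out = V_mid × R4/(R3+R4) = 5.576 × 3300/3623 = 5.08 V.

V_out ≈ 5.08 V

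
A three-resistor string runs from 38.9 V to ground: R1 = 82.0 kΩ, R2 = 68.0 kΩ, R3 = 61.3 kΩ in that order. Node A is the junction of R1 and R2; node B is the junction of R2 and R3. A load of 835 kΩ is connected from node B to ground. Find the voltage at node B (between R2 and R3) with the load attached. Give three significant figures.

V ≈ 10.7 V

At node B, R3 is in parallel with the load: R3‖R_L = 57.11 kΩ.
Below node A the resistance is R2 + (R3‖R_L) = 125.1 kΩ, so V_A = 38.9 × 125.1/207.1 = 23.50 V.
Then V_B = V_A × (R3‖R_L)/(R2 + R3‖R_L) = 23.50 × 57.11/125.1 = 10.7 V.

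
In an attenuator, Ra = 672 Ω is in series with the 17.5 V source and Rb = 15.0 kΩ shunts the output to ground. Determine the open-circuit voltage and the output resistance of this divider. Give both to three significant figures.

V_th is the open-circuit tap voltage: 17.5 × 15000/(672 + 15000) = 16.7 V.
With the supply zeroed, Ra and Rb appear in parallel from the tap: R_th = Ra‖Rb = (672 × 15000)/15670 = 643 Ω.

V_th = 16.7 V, R_th = 643 Ω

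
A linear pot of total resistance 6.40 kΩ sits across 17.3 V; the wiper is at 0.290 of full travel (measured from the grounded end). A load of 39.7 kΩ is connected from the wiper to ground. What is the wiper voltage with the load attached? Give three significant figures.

The wiper splits the pot into (1−α)R = 4.544 kΩ above and αR = 1.856 kΩ below.
Lower section ‖ load = 1.773 kΩ.
V_wiper = 17.3 × 1.773/(4.544 + 1.773) = 4.86 V.

V ≈ 4.86 V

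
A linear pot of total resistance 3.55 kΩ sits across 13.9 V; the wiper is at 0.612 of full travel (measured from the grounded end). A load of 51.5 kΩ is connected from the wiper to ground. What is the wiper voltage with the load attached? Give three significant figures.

The wiper splits the pot into (1−α)R = 1.377 kΩ above and αR = 2.173 kΩ below.
Lower section ‖ load = 2.085 kΩ.
V_wiper = 13.9 × 2.085/(1.377 + 2.085) = 8.37 V.

V ≈ 8.37 V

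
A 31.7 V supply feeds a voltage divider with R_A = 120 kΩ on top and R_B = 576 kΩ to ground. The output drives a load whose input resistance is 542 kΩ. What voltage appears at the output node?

V_out ≈ 22.2 V

The load sits in parallel with R_B: R_B‖R_L = (576 × 542) / (576 + 542) = 279.2 kΩ.
V_out = 31.7 × 279.2 / (120 + 279.2) = 31.7 × 279.2/399.2 = 22.2 V.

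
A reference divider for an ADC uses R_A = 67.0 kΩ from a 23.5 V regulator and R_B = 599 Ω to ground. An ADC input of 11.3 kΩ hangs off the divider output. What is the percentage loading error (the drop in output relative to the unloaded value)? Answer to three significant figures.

The divider's output (Thévenin) resistance is R_A‖R_B = 593.7 Ω.
Fractional drop under load = R_th/(R_th + R_L) = 593.7 / (593.7 + 11300) = 0.04992.
So the output falls by 4.99 %.

4.99 %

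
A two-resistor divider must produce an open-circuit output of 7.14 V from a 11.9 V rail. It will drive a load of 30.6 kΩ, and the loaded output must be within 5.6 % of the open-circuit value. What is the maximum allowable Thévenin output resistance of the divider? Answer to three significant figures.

R_th ≤ 1.82 kΩ

Loading drop = R_th/(R_th + R_L) ≤ 0.0560, so R_th ≤ R_L · ε/(1−ε) = 30.6 kΩ × 0.0560/0.9440 = 1.82 kΩ.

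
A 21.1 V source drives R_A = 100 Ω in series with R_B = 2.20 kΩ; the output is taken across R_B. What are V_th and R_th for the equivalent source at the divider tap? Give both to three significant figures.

V_th is the open-circuit tap voltage: 21.1 × 2200/(100 + 2200) = 20.2 V.
With the supply zeroed, R_A and R_B appear in parallel from the tap: R_th = R_A‖R_B = (100 × 2200)/2300 = 95.7 Ω.

V_th = 20.2 V, R_th = 95.7 Ω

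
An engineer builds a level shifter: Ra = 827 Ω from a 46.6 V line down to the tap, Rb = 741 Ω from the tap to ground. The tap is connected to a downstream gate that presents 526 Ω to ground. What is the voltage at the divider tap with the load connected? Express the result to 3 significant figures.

The load sits in parallel with Rb: Rb‖R_L = (741 × 526) / (741 + 526) = 307.6 Ω.
V_out = 46.6 × 307.6 / (827 + 307.6) = 46.6 × 307.6/1135 = 12.6 V.

V_out ≈ 12.6 V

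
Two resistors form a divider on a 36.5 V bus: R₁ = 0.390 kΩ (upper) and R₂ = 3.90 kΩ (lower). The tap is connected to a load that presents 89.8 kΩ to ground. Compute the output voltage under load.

V_out ≈ 33.1 V

The load sits in parallel with R₂: R₂‖R_L = (3900 × 89800) / (3900 + 89800) = 3738 Ω.
V_out = 36.5 × 3738 / (390 + 3738) = 36.5 × 3738/4128 = 33.1 V.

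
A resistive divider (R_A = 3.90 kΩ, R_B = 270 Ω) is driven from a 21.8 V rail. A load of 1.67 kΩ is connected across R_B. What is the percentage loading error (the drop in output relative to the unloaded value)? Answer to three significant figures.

13.1 %

The divider's output (Thévenin) resistance is R_A‖R_B = 252.5 Ω.
Fractional drop under load = R_th/(R_th + R_L) = 252.5 / (252.5 + 1670) = 0.1313.
So the output falls by 13.1 %.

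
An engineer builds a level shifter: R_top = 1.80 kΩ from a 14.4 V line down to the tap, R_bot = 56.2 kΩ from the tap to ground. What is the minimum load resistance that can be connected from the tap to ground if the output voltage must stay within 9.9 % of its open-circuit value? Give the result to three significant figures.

R_L(min) ≈ 15.9 kΩ

Output resistance R_th = R_top‖R_bot = (1.80 × 56.2)/58.00 = 1.744 kΩ.
The fractional drop is R_th/(R_th + R_L); requiring this ≤ 0.0990 gives R_L ≥ R_th(1/0.0990 − 1) = 1.744 × 9.101 = 15.9 kΩ.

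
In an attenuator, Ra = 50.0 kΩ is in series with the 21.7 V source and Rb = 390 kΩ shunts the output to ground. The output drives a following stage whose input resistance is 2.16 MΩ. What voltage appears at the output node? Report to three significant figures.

The load sits in parallel with Rb: Rb‖R_L = (390 × 2160) / (390 + 2160) = 330.4 kΩ.
V_out = 21.7 × 330.4 / (50.0 + 330.4) = 21.7 × 330.4/380.4 = 18.8 V.

V_out ≈ 18.8 V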